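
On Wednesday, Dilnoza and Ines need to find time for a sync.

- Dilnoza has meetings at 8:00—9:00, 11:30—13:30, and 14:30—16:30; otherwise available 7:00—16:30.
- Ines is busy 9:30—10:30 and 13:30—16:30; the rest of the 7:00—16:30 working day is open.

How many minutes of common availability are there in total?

150 minutes

Dilnoza free within 07:00–16:30: 07:00–08:00, 09:00–11:30, 13:30–14:30.
Ines free within 07:00–16:30: 07:00–09:30, 10:30–13:30.
Dilnoza ∩ Ines: 07:00–08:00, 09:00–09:30, 10:30–11:30.
Total common minutes: 60 + 30 + 60 = 150.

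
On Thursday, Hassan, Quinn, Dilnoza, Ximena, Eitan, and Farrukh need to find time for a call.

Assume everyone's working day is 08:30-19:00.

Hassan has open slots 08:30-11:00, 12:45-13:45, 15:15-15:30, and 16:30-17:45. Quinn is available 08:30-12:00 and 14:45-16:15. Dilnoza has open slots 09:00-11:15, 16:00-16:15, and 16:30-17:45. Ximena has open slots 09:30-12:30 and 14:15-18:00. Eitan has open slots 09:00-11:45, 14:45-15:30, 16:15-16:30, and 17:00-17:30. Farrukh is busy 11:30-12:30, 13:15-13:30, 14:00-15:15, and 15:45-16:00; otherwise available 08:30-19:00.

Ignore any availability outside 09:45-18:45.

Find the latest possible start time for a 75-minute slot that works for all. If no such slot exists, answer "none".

09:45

Farrukh free within 08:30–19:00: 08:30–11:30, 12:30–13:15, 13:30–14:00, 15:15–15:45, 16:00–19:00.
Hassan ∩ Quinn: 08:30–11:00, 15:15–15:30.
Hassan ∩ Quinn ∩ Dilnoza: 09:00–11:00.
Hassan ∩ Quinn ∩ Dilnoza ∩ Ximena: 09:30–11:00.
Hassan ∩ Quinn ∩ Dilnoza ∩ Ximena ∩ Eitan: 09:30–11:00.
Hassan ∩ Quinn ∩ Dilnoza ∩ Ximena ∩ Eitan ∩ Farrukh: 09:30–11:00.
Restricted to 09:45–18:45: 09:45–11:00.
Windows ≥ 75 min: 09:45–11:00.
Latest start in the last window 09:45–11:00 is 11:00 − 75 min = 09:45.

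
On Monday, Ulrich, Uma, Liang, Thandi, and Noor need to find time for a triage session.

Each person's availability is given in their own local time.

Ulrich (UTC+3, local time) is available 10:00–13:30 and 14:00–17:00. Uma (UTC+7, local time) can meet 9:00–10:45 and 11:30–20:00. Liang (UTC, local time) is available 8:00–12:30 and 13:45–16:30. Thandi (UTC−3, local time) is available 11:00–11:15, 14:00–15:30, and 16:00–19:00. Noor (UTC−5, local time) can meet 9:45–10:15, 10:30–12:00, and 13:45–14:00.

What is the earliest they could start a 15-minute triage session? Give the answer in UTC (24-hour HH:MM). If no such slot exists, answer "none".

Ulrich → UTC: 07:00–10:30, 11:00–14:00.
Uma → UTC: 02:00–03:45, 04:30–13:00.
Liang → UTC: 08:00–12:30, 13:45–16:30.
Thandi → UTC: 14:00–14:15, 17:00–18:30, 19:00–22:00.
Noor → UTC: 14:45–15:15, 15:30–17:00, 18:45–19:00.
Ulrich ∩ Uma: 07:00–10:30, 11:00–13:00.
Ulrich ∩ Uma ∩ Liang: 08:00–10:30, 11:00–12:30.
Ulrich ∩ Uma ∩ Liang ∩ Thandi: (none).
Ulrich ∩ Uma ∩ Liang ∩ Thandi ∩ Noor: (none).
Windows ≥ 15 min: (none).

none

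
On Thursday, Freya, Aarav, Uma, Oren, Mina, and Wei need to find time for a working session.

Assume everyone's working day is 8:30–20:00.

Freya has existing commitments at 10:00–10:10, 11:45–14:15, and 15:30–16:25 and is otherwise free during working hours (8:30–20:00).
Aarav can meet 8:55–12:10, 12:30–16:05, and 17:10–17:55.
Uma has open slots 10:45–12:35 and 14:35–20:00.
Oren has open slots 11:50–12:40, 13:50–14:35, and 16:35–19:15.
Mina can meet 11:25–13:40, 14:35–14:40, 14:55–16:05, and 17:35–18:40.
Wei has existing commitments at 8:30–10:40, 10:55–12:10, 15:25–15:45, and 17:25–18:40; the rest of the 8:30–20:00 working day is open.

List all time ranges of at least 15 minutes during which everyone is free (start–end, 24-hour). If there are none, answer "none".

Freya free within 08:30–20:00: 08:30–10:00, 10:10–11:45, 14:15–15:30, 16:25–20:00.
Wei free within 08:30–20:00: 10:40–10:55, 12:10–15:25, 15:45–17:25, 18:40–20:00.
Freya ∩ Aarav: 08:55–10:00, 10:10–11:45, 14:15–15:30, 17:10–17:55.
Freya ∩ Aarav ∩ Uma: 10:45–11:45, 14:35–15:30, 17:10–17:55.
Freya ∩ Aarav ∩ Uma ∩ Oren: 17:10–17:55.
Freya ∩ Aarav ∩ Uma ∩ Oren ∩ Mina: 17:35–17:55.
Freya ∩ Aarav ∩ Uma ∩ Oren ∩ Mina ∩ Wei: (none).
Windows ≥ 15 min: (none).

none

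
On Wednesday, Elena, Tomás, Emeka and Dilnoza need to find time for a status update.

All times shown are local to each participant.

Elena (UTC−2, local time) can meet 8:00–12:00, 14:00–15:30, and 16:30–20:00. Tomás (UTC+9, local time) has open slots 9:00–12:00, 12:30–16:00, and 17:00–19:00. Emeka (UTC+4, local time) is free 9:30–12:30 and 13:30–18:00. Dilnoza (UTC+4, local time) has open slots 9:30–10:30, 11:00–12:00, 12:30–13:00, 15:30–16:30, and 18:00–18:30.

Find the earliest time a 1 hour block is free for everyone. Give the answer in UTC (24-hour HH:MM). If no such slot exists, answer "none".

Elena → UTC: 10:00–14:00, 16:00–17:30, 18:30–22:00.
Tomás → UTC: 00:00–03:00, 03:30–07:00, 08:00–10:00.
Emeka → UTC: 05:30–08:30, 09:30–14:00.
Dilnoza → UTC: 05:30–06:30, 07:00–08:00, 08:30–09:00, 11:30–12:30, 14:00–14:30.
Elena ∩ Tomás: (none).
Elena ∩ Tomás ∩ Emeka: (none).
Elena ∩ Tomás ∩ Emeka ∩ Dilnoza: (none).
Windows ≥ 60 min: (none).

none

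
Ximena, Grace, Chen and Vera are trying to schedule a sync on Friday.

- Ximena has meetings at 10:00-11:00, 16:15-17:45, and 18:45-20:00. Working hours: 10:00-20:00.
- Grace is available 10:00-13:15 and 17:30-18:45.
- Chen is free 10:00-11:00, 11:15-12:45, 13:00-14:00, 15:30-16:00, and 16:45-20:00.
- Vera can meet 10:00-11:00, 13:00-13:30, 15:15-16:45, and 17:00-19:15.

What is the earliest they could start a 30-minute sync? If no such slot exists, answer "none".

17:45

Ximena free within 10:00–20:00: 11:00–16:15, 17:45–18:45.
Ximena ∩ Grace: 11:00–13:15, 17:45–18:45.
Ximena ∩ Grace ∩ Chen: 11:15–12:45, 13:00–13:15, 17:45–18:45.
Ximena ∩ Grace ∩ Chen ∩ Vera: 13:00–13:15, 17:45–18:45.
Windows ≥ 30 min: 17:45–18:45.
Earliest such window starts at 17:45.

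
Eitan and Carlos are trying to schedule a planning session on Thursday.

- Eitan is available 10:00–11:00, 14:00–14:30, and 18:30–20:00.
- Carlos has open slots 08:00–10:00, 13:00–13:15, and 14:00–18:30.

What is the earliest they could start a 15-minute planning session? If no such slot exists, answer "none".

Eitan ∩ Carlos: 14:00–14:30.
Windows ≥ 15 min: 14:00–14:30.
Earliest such window starts at 14:00.

14:00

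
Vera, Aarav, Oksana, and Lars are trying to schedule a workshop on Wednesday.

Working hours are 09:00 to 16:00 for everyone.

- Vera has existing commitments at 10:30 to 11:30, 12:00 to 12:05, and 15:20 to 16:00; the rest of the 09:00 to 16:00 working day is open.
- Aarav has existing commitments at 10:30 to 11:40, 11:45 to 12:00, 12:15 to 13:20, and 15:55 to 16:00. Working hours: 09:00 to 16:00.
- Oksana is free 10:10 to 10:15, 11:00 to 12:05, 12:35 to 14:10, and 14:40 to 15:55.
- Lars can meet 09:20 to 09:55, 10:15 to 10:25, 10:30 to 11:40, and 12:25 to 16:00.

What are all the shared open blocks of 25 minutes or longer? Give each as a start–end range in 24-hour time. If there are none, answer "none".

Vera free within 09:00–16:00: 09:00–10:30, 11:30–12:00, 12:05–15:20.
Aarav free within 09:00–16:00: 09:00–10:30, 11:40–11:45, 12:00–12:15, 13:20–15:55.
Vera ∩ Aarav: 09:00–10:30, 11:40–11:45, 12:05–12:15, 13:20–15:20.
Vera ∩ Aarav ∩ Oksana: 10:10–10:15, 11:40–11:45, 13:20–14:10, 14:40–15:20.
Vera ∩ Aarav ∩ Oksana ∩ Lars: 13:20–14:10, 14:40–15:20.
Windows ≥ 25 min: 13:20–14:10, 14:40–15:20.

13:20–14:10, 14:40–15:20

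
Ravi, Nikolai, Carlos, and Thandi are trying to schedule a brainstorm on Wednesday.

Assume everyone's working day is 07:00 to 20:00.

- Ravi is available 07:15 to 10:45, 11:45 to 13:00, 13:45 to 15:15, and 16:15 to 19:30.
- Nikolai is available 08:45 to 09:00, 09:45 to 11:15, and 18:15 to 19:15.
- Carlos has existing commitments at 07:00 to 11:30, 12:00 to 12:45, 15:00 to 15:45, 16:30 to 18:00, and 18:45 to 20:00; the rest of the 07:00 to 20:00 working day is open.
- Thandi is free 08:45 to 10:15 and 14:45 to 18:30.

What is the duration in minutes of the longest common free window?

Carlos free within 07:00–20:00: 11:30–12:00, 12:45–15:00, 15:45–16:30, 18:00–18:45.
Ravi ∩ Nikolai: 08:45–09:00, 09:45–10:45, 18:15–19:15.
Ravi ∩ Nikolai ∩ Carlos: 18:15–18:45.
Ravi ∩ Nikolai ∩ Carlos ∩ Thandi: 18:15–18:30.
Single common window of 15 minutes.

15 minutes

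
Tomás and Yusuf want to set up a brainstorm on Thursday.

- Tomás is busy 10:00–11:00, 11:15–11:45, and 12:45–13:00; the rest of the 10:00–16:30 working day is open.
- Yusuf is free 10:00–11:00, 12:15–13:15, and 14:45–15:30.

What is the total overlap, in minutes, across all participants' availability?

Tomás free within 10:00–16:30: 11:00–11:15, 11:45–12:45, 13:00–16:30.
Tomás ∩ Yusuf: 12:15–12:45, 13:00–13:15, 14:45–15:30.
Total common minutes: 30 + 15 + 45 = 90.

90 minutes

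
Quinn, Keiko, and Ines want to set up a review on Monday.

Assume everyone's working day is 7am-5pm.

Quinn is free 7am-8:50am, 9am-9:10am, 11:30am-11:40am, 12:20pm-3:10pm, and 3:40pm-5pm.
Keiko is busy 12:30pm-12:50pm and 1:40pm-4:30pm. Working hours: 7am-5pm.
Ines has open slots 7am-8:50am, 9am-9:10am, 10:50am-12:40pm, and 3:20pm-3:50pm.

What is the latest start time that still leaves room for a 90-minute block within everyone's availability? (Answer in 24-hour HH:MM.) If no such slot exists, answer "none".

Keiko free within 07:00–17:00: 07:00–12:30, 12:50–13:40, 16:30–17:00.
Quinn ∩ Keiko: 07:00–08:50, 09:00–09:10, 11:30–11:40, 12:20–12:30, 12:50–13:40, 16:30–17:00.
Quinn ∩ Keiko ∩ Ines: 07:00–08:50, 09:00–09:10, 11:30–11:40, 12:20–12:30.
Windows ≥ 90 min: 07:00–08:50.
Latest start in the last window 07:00–08:50 is 08:50 − 90 min = 07:20.

07:20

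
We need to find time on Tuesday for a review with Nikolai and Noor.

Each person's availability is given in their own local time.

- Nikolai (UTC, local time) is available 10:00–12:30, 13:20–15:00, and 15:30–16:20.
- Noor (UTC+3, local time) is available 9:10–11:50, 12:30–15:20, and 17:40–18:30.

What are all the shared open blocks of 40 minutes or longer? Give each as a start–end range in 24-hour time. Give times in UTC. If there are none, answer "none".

10:00–12:20

Nikolai → UTC: 10:00–12:30, 13:20–15:00, 15:30–16:20.
Noor → UTC: 06:10–08:50, 09:30–12:20, 14:40–15:30.
Nikolai ∩ Noor: 10:00–12:20, 14:40–15:00.
Windows ≥ 40 min: 10:00–12:20.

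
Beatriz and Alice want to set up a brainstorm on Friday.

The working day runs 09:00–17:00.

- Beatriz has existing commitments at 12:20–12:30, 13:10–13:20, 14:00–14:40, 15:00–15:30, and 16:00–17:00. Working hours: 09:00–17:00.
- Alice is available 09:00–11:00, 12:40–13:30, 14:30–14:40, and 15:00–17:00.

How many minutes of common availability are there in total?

Beatriz free within 09:00–17:00: 09:00–12:20, 12:30–13:10, 13:20–14:00, 14:40–15:00, 15:30–16:00.
Beatriz ∩ Alice: 09:00–11:00, 12:40–13:10, 13:20–13:30, 15:30–16:00.
Total common minutes: 120 + 30 + 10 + 30 = 190.

190 minutes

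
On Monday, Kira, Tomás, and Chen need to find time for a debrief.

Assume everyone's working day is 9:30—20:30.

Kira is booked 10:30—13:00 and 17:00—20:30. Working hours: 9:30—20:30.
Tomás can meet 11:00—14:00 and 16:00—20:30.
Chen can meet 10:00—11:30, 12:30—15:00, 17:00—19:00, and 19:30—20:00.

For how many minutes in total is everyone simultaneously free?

60 minutes

Kira free within 09:30–20:30: 09:30–10:30, 13:00–17:00.
Kira ∩ Tomás: 13:00–14:00, 16:00–17:00.
Kira ∩ Tomás ∩ Chen: 13:00–14:00.
Total common minutes: 60.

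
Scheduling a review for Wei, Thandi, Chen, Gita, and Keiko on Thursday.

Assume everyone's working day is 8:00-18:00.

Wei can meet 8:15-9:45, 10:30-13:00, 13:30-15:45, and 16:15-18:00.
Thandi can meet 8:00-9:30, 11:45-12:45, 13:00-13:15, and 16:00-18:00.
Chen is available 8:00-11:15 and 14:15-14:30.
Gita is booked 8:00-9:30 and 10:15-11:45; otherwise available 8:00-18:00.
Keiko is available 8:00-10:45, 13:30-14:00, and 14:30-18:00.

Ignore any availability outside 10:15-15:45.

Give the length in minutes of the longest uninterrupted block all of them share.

Gita free within 08:00–18:00: 09:30–10:15, 11:45–18:00.
Wei ∩ Thandi: 08:15–09:30, 11:45–12:45, 16:15–18:00.
Wei ∩ Thandi ∩ Chen: 08:15–09:30.
Wei ∩ Thandi ∩ Chen ∩ Gita: (none).
Wei ∩ Thandi ∩ Chen ∩ Gita ∩ Keiko: (none).
Restricted to 10:15–15:45: (none).
No common window.

0 minutes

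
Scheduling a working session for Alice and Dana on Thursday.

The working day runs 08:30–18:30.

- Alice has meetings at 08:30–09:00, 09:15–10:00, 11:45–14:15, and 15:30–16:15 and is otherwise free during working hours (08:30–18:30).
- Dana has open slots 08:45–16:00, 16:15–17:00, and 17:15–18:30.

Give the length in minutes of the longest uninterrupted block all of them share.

105 minutes

Alice free within 08:30–18:30: 09:00–09:15, 10:00–11:45, 14:15–15:30, 16:15–18:30.
Alice ∩ Dana: 09:00–09:15, 10:00–11:45, 14:15–15:30, 16:15–17:00, 17:15–18:30.
Common window lengths: 15, 105, 75, 45, 75 min; longest is 105.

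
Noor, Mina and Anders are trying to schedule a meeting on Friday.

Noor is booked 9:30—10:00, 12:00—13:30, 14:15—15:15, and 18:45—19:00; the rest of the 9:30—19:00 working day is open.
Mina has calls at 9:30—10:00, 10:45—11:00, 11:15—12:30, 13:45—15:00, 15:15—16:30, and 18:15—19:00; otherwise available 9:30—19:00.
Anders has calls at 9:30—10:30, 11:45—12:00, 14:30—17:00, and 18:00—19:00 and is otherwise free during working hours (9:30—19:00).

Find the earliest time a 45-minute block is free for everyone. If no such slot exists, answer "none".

17:00

Noor free within 09:30–19:00: 10:00–12:00, 13:30–14:15, 15:15–18:45.
Mina free within 09:30–19:00: 10:00–10:45, 11:00–11:15, 12:30–13:45, 15:00–15:15, 16:30–18:15.
Anders free within 09:30–19:00: 10:30–11:45, 12:00–14:30, 17:00–18:00.
Noor ∩ Mina: 10:00–10:45, 11:00–11:15, 13:30–13:45, 16:30–18:15.
Noor ∩ Mina ∩ Anders: 10:30–10:45, 11:00–11:15, 13:30–13:45, 17:00–18:00.
Windows ≥ 45 min: 17:00–18:00.
Earliest such window starts at 17:00.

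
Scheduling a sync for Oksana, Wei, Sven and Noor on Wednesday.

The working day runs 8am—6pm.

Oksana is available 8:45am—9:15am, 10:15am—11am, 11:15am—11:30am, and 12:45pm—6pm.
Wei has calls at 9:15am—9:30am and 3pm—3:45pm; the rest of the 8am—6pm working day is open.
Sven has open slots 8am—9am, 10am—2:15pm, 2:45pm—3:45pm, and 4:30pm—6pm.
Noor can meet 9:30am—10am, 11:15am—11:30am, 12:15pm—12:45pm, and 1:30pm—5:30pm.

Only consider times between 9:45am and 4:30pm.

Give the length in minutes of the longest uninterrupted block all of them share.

45 minutes

Wei free within 08:00–18:00: 08:00–09:15, 09:30–15:00, 15:45–18:00.
Oksana ∩ Wei: 08:45–09:15, 10:15–11:00, 11:15–11:30, 12:45–15:00, 15:45–18:00.
Oksana ∩ Wei ∩ Sven: 08:45–09:00, 10:15–11:00, 11:15–11:30, 12:45–14:15, 14:45–15:00, 16:30–18:00.
Oksana ∩ Wei ∩ Sven ∩ Noor: 11:15–11:30, 13:30–14:15, 14:45–15:00, 16:30–17:30.
Restricted to 09:45–16:30: 11:15–11:30, 13:30–14:15, 14:45–15:00.
Common window lengths: 15, 45, 15 min; longest is 45.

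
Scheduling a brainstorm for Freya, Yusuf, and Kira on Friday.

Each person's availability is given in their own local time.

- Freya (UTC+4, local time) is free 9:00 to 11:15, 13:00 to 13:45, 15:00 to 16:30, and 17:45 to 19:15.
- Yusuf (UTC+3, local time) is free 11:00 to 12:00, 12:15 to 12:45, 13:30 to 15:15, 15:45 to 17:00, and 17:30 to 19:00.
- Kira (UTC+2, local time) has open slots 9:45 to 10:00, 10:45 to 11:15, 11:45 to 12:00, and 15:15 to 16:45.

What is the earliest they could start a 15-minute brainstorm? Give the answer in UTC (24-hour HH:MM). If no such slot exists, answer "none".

13:45

Freya → UTC: 05:00–07:15, 09:00–09:45, 11:00–12:30, 13:45–15:15.
Yusuf → UTC: 08:00–09:00, 09:15–09:45, 10:30–12:15, 12:45–14:00, 14:30–16:00.
Kira → UTC: 07:45–08:00, 08:45–09:15, 09:45–10:00, 13:15–14:45.
Freya ∩ Yusuf: 09:15–09:45, 11:00–12:15, 13:45–14:00, 14:30–15:15.
Freya ∩ Yusuf ∩ Kira: 13:45–14:00, 14:30–14:45.
Windows ≥ 15 min: 13:45–14:00, 14:30–14:45.
Earliest such window starts at 13:45.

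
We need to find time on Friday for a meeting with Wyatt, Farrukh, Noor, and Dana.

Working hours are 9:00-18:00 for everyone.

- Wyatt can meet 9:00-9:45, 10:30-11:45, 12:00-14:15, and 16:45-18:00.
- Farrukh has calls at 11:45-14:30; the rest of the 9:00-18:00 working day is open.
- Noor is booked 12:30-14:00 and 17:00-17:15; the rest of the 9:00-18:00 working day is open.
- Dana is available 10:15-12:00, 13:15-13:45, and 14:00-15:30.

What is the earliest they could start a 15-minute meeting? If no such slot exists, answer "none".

10:30

Farrukh free within 09:00–18:00: 09:00–11:45, 14:30–18:00.
Noor free within 09:00–18:00: 09:00–12:30, 14:00–17:00, 17:15–18:00.
Wyatt ∩ Farrukh: 09:00–09:45, 10:30–11:45, 16:45–18:00.
Wyatt ∩ Farrukh ∩ Noor: 09:00–09:45, 10:30–11:45, 16:45–17:00, 17:15–18:00.
Wyatt ∩ Farrukh ∩ Noor ∩ Dana: 10:30–11:45.
Windows ≥ 15 min: 10:30–11:45.
Earliest such window starts at 10:30.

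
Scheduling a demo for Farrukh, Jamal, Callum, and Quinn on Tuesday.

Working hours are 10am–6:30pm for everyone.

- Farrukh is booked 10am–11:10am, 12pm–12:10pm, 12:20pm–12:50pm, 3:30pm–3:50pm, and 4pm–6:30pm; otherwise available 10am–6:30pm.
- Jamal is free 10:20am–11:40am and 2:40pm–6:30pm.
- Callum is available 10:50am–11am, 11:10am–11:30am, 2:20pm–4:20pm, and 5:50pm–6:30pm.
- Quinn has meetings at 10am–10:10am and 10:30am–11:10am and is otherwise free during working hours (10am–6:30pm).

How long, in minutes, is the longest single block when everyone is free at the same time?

Farrukh free within 10:00–18:30: 11:10–12:00, 12:10–12:20, 12:50–15:30, 15:50–16:00.
Quinn free within 10:00–18:30: 10:10–10:30, 11:10–18:30.
Farrukh ∩ Jamal: 11:10–11:40, 14:40–15:30, 15:50–16:00.
Farrukh ∩ Jamal ∩ Callum: 11:10–11:30, 14:40–15:30, 15:50–16:00.
Farrukh ∩ Jamal ∩ Callum ∩ Quinn: 11:10–11:30, 14:40–15:30, 15:50–16:00.
Common window lengths: 20, 50, 10 min; longest is 50.

50 minutes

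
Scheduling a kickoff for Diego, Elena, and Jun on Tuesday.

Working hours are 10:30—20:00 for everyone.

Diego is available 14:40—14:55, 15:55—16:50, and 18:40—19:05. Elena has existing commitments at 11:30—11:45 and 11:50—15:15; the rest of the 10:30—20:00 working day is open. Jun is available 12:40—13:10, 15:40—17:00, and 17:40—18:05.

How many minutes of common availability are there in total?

Elena free within 10:30–20:00: 10:30–11:30, 11:45–11:50, 15:15–20:00.
Diego ∩ Elena: 15:55–16:50, 18:40–19:05.
Diego ∩ Elena ∩ Jun: 15:55–16:50.
Total common minutes: 55.

55 minutes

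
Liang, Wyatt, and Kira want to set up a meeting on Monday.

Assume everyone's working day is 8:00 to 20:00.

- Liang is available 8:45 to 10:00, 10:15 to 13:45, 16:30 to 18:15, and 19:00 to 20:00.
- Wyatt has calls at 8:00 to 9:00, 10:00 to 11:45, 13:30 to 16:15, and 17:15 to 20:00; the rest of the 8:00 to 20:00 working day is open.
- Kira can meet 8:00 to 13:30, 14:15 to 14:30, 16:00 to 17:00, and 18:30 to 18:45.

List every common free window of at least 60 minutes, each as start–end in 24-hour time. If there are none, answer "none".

Wyatt free within 08:00–20:00: 09:00–10:00, 11:45–13:30, 16:15–17:15.
Liang ∩ Wyatt: 09:00–10:00, 11:45–13:30, 16:30–17:15.
Liang ∩ Wyatt ∩ Kira: 09:00–10:00, 11:45–13:30, 16:30–17:00.
Windows ≥ 60 min: 09:00–10:00, 11:45–13:30.

09:00–10:00, 11:45–13:30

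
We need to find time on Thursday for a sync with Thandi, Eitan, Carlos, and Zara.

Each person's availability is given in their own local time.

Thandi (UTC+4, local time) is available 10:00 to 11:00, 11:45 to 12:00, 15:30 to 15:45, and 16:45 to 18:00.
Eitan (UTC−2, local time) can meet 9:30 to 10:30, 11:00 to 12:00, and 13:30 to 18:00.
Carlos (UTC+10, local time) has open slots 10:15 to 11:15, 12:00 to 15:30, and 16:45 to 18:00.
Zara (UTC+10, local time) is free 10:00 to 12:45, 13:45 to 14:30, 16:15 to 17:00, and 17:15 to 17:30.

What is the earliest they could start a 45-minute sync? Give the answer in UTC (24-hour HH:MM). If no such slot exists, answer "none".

Thandi → UTC: 06:00–07:00, 07:45–08:00, 11:30–11:45, 12:45–14:00.
Eitan → UTC: 11:30–12:30, 13:00–14:00, 15:30–20:00.
Carlos → UTC: 00:15–01:15, 02:00–05:30, 06:45–08:00.
Zara → UTC: 00:00–02:45, 03:45–04:30, 06:15–07:00, 07:15–07:30.
Thandi ∩ Eitan: 11:30–11:45, 13:00–14:00.
Thandi ∩ Eitan ∩ Carlos: (none).
Thandi ∩ Eitan ∩ Carlos ∩ Zara: (none).
Windows ≥ 45 min: (none).

none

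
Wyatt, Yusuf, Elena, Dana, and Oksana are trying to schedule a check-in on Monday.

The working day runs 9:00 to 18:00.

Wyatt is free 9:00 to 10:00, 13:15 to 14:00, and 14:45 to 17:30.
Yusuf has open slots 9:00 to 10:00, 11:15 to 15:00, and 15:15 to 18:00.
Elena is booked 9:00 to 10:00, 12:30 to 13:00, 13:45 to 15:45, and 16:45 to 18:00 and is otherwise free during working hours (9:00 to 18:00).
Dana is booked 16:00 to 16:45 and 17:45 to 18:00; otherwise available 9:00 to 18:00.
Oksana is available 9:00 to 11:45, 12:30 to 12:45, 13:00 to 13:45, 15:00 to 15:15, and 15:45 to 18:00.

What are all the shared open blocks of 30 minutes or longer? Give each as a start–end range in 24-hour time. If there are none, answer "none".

13:15–13:45

Elena free within 09:00–18:00: 10:00–12:30, 13:00–13:45, 15:45–16:45.
Dana free within 09:00–18:00: 09:00–16:00, 16:45–17:45.
Wyatt ∩ Yusuf: 09:00–10:00, 13:15–14:00, 14:45–15:00, 15:15–17:30.
Wyatt ∩ Yusuf ∩ Elena: 13:15–13:45, 15:45–16:45.
Wyatt ∩ Yusuf ∩ Elena ∩ Dana: 13:15–13:45, 15:45–16:00.
Wyatt ∩ Yusuf ∩ Elena ∩ Dana ∩ Oksana: 13:15–13:45, 15:45–16:00.
Windows ≥ 30 min: 13:15–13:45.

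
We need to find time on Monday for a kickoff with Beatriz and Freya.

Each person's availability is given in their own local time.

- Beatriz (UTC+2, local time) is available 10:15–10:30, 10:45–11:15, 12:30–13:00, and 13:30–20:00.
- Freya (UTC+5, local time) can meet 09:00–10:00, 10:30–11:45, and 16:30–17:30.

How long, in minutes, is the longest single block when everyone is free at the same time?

60 minutes

Beatriz → UTC: 08:15–08:30, 08:45–09:15, 10:30–11:00, 11:30–18:00.
Freya → UTC: 04:00–05:00, 05:30–06:45, 11:30–12:30.
Beatriz ∩ Freya: 11:30–12:30.
Single common window of 60 minutes.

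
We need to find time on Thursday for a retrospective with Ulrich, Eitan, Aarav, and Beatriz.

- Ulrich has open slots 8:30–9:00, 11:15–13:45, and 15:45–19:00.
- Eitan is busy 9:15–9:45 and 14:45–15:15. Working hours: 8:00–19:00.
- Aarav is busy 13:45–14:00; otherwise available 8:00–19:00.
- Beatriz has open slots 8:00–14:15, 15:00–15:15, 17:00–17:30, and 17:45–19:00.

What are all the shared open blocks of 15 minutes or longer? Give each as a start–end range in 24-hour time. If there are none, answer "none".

Eitan free within 08:00–19:00: 08:00–09:15, 09:45–14:45, 15:15–19:00.
Aarav free within 08:00–19:00: 08:00–13:45, 14:00–19:00.
Ulrich ∩ Eitan: 08:30–09:00, 11:15–13:45, 15:45–19:00.
Ulrich ∩ Eitan ∩ Aarav: 08:30–09:00, 11:15–13:45, 15:45–19:00.
Ulrich ∩ Eitan ∩ Aarav ∩ Beatriz: 08:30–09:00, 11:15–13:45, 17:00–17:30, 17:45–19:00.
Windows ≥ 15 min: 08:30–09:00, 11:15–13:45, 17:00–17:30, 17:45–19:00.

08:30–09:00, 11:15–13:45, 17:00–17:30, 17:45–19:00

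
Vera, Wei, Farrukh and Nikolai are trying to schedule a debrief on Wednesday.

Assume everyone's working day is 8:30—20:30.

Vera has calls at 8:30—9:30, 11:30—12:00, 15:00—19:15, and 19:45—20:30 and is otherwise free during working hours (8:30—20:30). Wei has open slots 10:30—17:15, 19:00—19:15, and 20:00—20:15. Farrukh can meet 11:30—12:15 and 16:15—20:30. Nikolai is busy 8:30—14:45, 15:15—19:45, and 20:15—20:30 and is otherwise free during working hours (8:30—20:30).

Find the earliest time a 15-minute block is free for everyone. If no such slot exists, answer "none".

none

Vera free within 08:30–20:30: 09:30–11:30, 12:00–15:00, 19:15–19:45.
Nikolai free within 08:30–20:30: 14:45–15:15, 19:45–20:15.
Vera ∩ Wei: 10:30–11:30, 12:00–15:00.
Vera ∩ Wei ∩ Farrukh: 12:00–12:15.
Vera ∩ Wei ∩ Farrukh ∩ Nikolai: (none).
Windows ≥ 15 min: (none).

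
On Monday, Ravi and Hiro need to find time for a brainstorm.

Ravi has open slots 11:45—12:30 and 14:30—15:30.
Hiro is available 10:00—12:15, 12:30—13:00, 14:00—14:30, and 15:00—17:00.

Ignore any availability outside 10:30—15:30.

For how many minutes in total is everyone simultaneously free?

60 minutes

Ravi ∩ Hiro: 11:45–12:15, 15:00–15:30.
Restricted to 10:30–15:30: 11:45–12:15, 15:00–15:30.
Total common minutes: 30 + 30 = 60.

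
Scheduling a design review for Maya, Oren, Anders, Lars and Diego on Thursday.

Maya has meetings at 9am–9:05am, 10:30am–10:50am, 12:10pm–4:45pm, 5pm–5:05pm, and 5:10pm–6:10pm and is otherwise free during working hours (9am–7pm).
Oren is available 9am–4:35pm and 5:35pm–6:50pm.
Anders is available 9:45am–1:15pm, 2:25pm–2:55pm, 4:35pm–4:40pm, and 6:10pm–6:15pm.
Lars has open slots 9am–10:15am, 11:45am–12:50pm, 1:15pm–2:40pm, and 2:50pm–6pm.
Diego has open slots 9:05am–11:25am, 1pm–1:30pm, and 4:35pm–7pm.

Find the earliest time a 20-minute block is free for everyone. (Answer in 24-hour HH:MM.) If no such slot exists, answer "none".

09:45

Maya free within 09:00–19:00: 09:05–10:30, 10:50–12:10, 16:45–17:00, 17:05–17:10, 18:10–19:00.
Maya ∩ Oren: 09:05–10:30, 10:50–12:10, 18:10–18:50.
Maya ∩ Oren ∩ Anders: 09:45–10:30, 10:50–12:10, 18:10–18:15.
Maya ∩ Oren ∩ Anders ∩ Lars: 09:45–10:15, 11:45–12:10.
Maya ∩ Oren ∩ Anders ∩ Lars ∩ Diego: 09:45–10:15.
Windows ≥ 20 min: 09:45–10:15.
Earliest such window starts at 09:45.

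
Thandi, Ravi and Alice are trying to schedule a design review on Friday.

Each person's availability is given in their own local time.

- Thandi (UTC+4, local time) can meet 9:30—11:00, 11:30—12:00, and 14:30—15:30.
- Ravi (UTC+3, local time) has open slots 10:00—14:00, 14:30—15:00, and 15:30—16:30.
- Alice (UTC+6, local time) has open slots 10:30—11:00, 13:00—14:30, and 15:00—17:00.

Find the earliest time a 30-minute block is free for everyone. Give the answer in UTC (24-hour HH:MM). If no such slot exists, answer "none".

Thandi → UTC: 05:30–07:00, 07:30–08:00, 10:30–11:30.
Ravi → UTC: 07:00–11:00, 11:30–12:00, 12:30–13:30.
Alice → UTC: 04:30–05:00, 07:00–08:30, 09:00–11:00.
Thandi ∩ Ravi: 07:30–08:00, 10:30–11:00.
Thandi ∩ Ravi ∩ Alice: 07:30–08:00, 10:30–11:00.
Windows ≥ 30 min: 07:30–08:00, 10:30–11:00.
Earliest such window starts at 07:30.

07:30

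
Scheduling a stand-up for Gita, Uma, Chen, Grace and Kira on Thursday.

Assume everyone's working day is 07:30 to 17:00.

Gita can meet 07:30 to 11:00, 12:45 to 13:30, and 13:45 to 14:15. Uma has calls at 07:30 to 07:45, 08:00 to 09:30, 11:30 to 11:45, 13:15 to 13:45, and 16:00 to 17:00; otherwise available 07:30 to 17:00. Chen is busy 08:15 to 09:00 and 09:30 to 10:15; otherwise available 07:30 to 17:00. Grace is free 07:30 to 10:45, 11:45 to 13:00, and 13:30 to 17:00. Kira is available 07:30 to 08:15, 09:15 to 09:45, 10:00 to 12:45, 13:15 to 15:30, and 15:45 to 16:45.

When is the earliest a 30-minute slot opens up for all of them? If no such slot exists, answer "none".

Uma free within 07:30–17:00: 07:45–08:00, 09:30–11:30, 11:45–13:15, 13:45–16:00.
Chen free within 07:30–17:00: 07:30–08:15, 09:00–09:30, 10:15–17:00.
Gita ∩ Uma: 07:45–08:00, 09:30–11:00, 12:45–13:15, 13:45–14:15.
Gita ∩ Uma ∩ Chen: 07:45–08:00, 10:15–11:00, 12:45–13:15, 13:45–14:15.
Gita ∩ Uma ∩ Chen ∩ Grace: 07:45–08:00, 10:15–10:45, 12:45–13:00, 13:45–14:15.
Gita ∩ Uma ∩ Chen ∩ Grace ∩ Kira: 07:45–08:00, 10:15–10:45, 13:45–14:15.
Windows ≥ 30 min: 10:15–10:45, 13:45–14:15.
Earliest such window starts at 10:15.

10:15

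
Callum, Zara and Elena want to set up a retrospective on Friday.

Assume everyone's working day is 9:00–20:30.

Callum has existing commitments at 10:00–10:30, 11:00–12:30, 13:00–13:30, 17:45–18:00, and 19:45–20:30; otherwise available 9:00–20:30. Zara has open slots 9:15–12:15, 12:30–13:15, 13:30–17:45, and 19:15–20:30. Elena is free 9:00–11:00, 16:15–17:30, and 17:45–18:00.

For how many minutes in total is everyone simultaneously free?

150 minutes

Callum free within 09:00–20:30: 09:00–10:00, 10:30–11:00, 12:30–13:00, 13:30–17:45, 18:00–19:45.
Callum ∩ Zara: 09:15–10:00, 10:30–11:00, 12:30–13:00, 13:30–17:45, 19:15–19:45.
Callum ∩ Zara ∩ Elena: 09:15–10:00, 10:30–11:00, 16:15–17:30.
Total common minutes: 45 + 30 + 75 = 150.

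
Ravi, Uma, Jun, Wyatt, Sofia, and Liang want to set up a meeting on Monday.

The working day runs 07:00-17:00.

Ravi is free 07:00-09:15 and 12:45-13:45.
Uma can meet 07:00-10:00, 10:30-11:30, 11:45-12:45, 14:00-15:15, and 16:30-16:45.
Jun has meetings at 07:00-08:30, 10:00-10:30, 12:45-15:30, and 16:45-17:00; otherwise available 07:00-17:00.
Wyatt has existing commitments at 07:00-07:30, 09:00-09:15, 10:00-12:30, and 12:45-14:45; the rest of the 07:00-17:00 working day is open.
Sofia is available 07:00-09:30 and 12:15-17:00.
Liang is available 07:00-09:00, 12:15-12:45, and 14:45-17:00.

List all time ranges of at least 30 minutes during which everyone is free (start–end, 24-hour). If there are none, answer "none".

Jun free within 07:00–17:00: 08:30–10:00, 10:30–12:45, 15:30–16:45.
Wyatt free within 07:00–17:00: 07:30–09:00, 09:15–10:00, 12:30–12:45, 14:45–17:00.
Ravi ∩ Uma: 07:00–09:15.
Ravi ∩ Uma ∩ Jun: 08:30–09:15.
Ravi ∩ Uma ∩ Jun ∩ Wyatt: 08:30–09:00.
Ravi ∩ Uma ∩ Jun ∩ Wyatt ∩ Sofia: 08:30–09:00.
Ravi ∩ Uma ∩ Jun ∩ Wyatt ∩ Sofia ∩ Liang: 08:30–09:00.
Windows ≥ 30 min: 08:30–09:00.

08:30–09:00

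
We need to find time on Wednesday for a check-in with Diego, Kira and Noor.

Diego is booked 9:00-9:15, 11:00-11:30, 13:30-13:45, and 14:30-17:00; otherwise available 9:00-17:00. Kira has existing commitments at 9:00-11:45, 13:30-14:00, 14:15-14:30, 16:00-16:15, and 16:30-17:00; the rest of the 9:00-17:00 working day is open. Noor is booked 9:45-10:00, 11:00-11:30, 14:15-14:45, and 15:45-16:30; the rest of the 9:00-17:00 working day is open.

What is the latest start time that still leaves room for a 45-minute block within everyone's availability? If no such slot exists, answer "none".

12:45

Diego free within 09:00–17:00: 09:15–11:00, 11:30–13:30, 13:45–14:30.
Kira free within 09:00–17:00: 11:45–13:30, 14:00–14:15, 14:30–16:00, 16:15–16:30.
Noor free within 09:00–17:00: 09:00–09:45, 10:00–11:00, 11:30–14:15, 14:45–15:45, 16:30–17:00.
Diego ∩ Kira: 11:45–13:30, 14:00–14:15.
Diego ∩ Kira ∩ Noor: 11:45–13:30, 14:00–14:15.
Windows ≥ 45 min: 11:45–13:30.
Latest start in the last window 11:45–13:30 is 13:30 − 45 min = 12:45.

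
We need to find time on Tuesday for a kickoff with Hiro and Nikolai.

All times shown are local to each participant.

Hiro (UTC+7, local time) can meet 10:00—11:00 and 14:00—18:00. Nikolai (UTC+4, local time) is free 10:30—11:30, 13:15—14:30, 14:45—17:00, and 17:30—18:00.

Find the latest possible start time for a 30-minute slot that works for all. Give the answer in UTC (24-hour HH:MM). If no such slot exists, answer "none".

Hiro → UTC: 03:00–04:00, 07:00–11:00.
Nikolai → UTC: 06:30–07:30, 09:15–10:30, 10:45–13:00, 13:30–14:00.
Hiro ∩ Nikolai: 07:00–07:30, 09:15–10:30, 10:45–11:00.
Windows ≥ 30 min: 07:00–07:30, 09:15–10:30.
Latest start in the last window 09:15–10:30 is 10:30 − 30 min = 10:00.

10:00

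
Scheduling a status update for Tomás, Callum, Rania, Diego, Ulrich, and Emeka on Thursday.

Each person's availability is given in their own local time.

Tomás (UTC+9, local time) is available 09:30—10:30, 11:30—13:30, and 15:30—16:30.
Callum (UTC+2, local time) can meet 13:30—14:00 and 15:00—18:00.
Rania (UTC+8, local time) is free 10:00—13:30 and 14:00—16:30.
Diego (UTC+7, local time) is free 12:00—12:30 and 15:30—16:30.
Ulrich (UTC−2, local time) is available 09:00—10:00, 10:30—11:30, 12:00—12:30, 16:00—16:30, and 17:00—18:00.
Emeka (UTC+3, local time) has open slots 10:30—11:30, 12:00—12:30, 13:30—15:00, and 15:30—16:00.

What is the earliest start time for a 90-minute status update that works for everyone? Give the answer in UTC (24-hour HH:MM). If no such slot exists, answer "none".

none

Tomás → UTC: 00:30–01:30, 02:30–04:30, 06:30–07:30.
Callum → UTC: 11:30–12:00, 13:00–16:00.
Rania → UTC: 02:00–05:30, 06:00–08:30.
Diego → UTC: 05:00–05:30, 08:30–09:30.
Ulrich → UTC: 11:00–12:00, 12:30–13:30, 14:00–14:30, 18:00–18:30, 19:00–20:00.
Emeka → UTC: 07:30–08:30, 09:00–09:30, 10:30–12:00, 12:30–13:00.
Tomás ∩ Callum: (none).
Tomás ∩ Callum ∩ Rania: (none).
Tomás ∩ Callum ∩ Rania ∩ Diego: (none).
Tomás ∩ Callum ∩ Rania ∩ Diego ∩ Ulrich: (none).
Tomás ∩ Callum ∩ Rania ∩ Diego ∩ Ulrich ∩ Emeka: (none).
Windows ≥ 90 min: (none).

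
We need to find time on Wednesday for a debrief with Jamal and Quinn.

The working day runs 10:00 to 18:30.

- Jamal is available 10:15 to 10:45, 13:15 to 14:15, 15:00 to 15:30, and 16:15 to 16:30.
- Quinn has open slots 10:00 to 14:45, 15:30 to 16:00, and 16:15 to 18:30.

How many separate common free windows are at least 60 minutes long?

Jamal ∩ Quinn: 10:15–10:45, 13:15–14:15, 16:15–16:30.
Windows ≥ 60 min: 13:15–14:15.
That's 1 window.

1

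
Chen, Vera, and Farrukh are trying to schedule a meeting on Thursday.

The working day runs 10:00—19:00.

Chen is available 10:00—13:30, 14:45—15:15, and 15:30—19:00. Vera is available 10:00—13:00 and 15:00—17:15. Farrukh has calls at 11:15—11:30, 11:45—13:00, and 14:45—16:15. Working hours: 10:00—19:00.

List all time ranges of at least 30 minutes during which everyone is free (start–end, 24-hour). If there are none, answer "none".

10:00–11:15, 16:15–17:15

Farrukh free within 10:00–19:00: 10:00–11:15, 11:30–11:45, 13:00–14:45, 16:15–19:00.
Chen ∩ Vera: 10:00–13:00, 15:00–15:15, 15:30–17:15.
Chen ∩ Vera ∩ Farrukh: 10:00–11:15, 11:30–11:45, 16:15–17:15.
Windows ≥ 30 min: 10:00–11:15, 16:15–17:15.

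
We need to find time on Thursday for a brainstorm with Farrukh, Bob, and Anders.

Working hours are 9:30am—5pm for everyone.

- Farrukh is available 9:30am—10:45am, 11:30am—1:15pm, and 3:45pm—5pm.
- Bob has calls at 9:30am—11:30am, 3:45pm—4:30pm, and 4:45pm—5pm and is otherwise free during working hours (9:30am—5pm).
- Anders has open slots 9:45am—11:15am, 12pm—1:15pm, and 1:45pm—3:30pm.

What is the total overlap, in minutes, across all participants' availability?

75 minutes

Bob free within 09:30–17:00: 11:30–15:45, 16:30–16:45.
Farrukh ∩ Bob: 11:30–13:15, 16:30–16:45.
Farrukh ∩ Bob ∩ Anders: 12:00–13:15.
Total common minutes: 75.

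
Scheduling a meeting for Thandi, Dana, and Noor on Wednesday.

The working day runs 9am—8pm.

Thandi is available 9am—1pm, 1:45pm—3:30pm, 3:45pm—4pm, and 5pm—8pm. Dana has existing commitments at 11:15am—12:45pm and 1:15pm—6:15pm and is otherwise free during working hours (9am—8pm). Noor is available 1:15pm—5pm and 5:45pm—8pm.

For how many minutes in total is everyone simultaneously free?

Dana free within 09:00–20:00: 09:00–11:15, 12:45–13:15, 18:15–20:00.
Thandi ∩ Dana: 09:00–11:15, 12:45–13:00, 18:15–20:00.
Thandi ∩ Dana ∩ Noor: 18:15–20:00.
Total common minutes: 105.

105 minutes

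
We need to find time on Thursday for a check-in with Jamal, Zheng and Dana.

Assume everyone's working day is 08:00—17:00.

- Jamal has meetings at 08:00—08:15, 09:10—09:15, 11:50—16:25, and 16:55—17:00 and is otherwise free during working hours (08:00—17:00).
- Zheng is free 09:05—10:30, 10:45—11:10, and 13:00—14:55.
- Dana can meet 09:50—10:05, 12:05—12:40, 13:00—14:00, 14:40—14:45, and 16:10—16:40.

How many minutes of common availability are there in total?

Jamal free within 08:00–17:00: 08:15–09:10, 09:15–11:50, 16:25–16:55.
Jamal ∩ Zheng: 09:05–09:10, 09:15–10:30, 10:45–11:10.
Jamal ∩ Zheng ∩ Dana: 09:50–10:05.
Total common minutes: 15.

15 minutes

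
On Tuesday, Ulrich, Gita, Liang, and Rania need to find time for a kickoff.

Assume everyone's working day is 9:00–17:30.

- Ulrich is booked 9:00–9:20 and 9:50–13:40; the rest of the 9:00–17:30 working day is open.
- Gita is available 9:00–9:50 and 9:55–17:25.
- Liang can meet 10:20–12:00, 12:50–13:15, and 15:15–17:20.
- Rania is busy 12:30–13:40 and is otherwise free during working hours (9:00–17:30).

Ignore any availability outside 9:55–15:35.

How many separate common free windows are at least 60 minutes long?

Ulrich free within 09:00–17:30: 09:20–09:50, 13:40–17:30.
Rania free within 09:00–17:30: 09:00–12:30, 13:40–17:30.
Ulrich ∩ Gita: 09:20–09:50, 13:40–17:25.
Ulrich ∩ Gita ∩ Liang: 15:15–17:20.
Ulrich ∩ Gita ∩ Liang ∩ Rania: 15:15–17:20.
Restricted to 09:55–15:35: 15:15–15:35.
Windows ≥ 60 min: (none).
That's 0 windows.

0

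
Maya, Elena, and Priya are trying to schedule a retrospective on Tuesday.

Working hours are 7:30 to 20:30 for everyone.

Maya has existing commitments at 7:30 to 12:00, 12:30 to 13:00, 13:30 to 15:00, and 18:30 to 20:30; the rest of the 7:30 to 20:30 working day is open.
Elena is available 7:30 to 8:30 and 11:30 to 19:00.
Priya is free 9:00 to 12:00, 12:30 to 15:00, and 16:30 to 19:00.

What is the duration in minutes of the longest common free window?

Maya free within 07:30–20:30: 12:00–12:30, 13:00–13:30, 15:00–18:30.
Maya ∩ Elena: 12:00–12:30, 13:00–13:30, 15:00–18:30.
Maya ∩ Elena ∩ Priya: 13:00–13:30, 16:30–18:30.
Common window lengths: 30, 120 min; longest is 120.

120 minutes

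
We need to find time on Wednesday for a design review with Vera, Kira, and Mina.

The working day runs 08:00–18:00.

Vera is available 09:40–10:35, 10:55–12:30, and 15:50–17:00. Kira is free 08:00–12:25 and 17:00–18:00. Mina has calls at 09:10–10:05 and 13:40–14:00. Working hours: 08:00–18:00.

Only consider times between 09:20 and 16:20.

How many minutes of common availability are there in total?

120 minutes

Mina free within 08:00–18:00: 08:00–09:10, 10:05–13:40, 14:00–18:00.
Vera ∩ Kira: 09:40–10:35, 10:55–12:25.
Vera ∩ Kira ∩ Mina: 10:05–10:35, 10:55–12:25.
Restricted to 09:20–16:20: 10:05–10:35, 10:55–12:25.
Total common minutes: 30 + 90 = 120.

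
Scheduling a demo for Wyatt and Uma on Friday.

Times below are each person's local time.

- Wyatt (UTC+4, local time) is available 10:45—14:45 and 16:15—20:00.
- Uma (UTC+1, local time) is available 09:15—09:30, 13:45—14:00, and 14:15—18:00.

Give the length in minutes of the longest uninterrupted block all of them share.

165 minutes

Wyatt → UTC: 06:45–10:45, 12:15–16:00.
Uma → UTC: 08:15–08:30, 12:45–13:00, 13:15–17:00.
Wyatt ∩ Uma: 08:15–08:30, 12:45–13:00, 13:15–16:00.
Common window lengths: 15, 15, 165 min; longest is 165.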